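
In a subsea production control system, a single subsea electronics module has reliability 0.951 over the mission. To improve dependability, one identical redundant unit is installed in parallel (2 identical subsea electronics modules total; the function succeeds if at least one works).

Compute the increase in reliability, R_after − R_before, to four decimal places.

R_before = 0.951
R_after = 1 − (1 − 0.951)^2 = 0.9976
ΔR = 0.9976 − 0.951 = 0.0466

0.0466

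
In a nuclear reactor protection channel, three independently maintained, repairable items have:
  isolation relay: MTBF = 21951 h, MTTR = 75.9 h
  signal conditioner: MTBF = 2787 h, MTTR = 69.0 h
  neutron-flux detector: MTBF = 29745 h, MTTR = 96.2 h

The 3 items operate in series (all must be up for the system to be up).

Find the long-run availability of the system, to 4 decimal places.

A(isolation relay) = MTBF/(MTBF+MTTR) = 21951/(21951+75.9) = 0.996554
A(signal conditioner) = MTBF/(MTBF+MTTR) = 2787/(2787+69.0) = 0.975840
A(neutron-flux detector) = MTBF/(MTBF+MTTR) = 29745/(29745+96.2) = 0.996776
Series availability: 0.996554 × 0.975840 × 0.996776 = 0.9693

0.9693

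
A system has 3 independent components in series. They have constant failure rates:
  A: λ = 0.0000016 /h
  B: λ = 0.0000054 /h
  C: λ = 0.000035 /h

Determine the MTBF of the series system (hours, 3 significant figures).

23800

Series of exponential components: λ_sys = Σ λ_i
λ_sys = 0.0000016 + 0.0000054 + 0.000035 = 4.2000e-05 /h
MTBF = 1 / λ_sys = 23800 h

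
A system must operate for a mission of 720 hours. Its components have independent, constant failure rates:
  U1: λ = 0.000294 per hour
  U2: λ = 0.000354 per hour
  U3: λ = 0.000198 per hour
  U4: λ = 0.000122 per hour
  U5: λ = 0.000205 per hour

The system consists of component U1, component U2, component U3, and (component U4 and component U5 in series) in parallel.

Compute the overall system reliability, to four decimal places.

R(U1) = exp(−0.000294 × 720) = 0.809224
R(U2) = exp(−0.000354 × 720) = 0.775009
R(U3) = exp(−0.000198 × 720) = 0.867136
R(U4) = exp(−0.000122 × 720) = 0.915907
R(U5) = exp(−0.000205 × 720) = 0.862776
Series (U4 and U5): 0.915907 × 0.862776 = 0.790223
Parallel (U1, U2, U3, and [0.790223]): 1 − (1 − 0.809224)(1 − 0.775009)(1 − 0.867136)(1 − 0.790223) = 0.9988

0.9988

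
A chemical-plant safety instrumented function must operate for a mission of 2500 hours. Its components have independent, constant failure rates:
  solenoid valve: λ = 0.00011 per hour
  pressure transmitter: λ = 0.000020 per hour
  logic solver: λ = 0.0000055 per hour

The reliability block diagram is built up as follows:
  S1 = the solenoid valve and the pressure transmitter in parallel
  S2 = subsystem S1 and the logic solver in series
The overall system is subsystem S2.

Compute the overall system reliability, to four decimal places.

0.9748

R(solenoid valve) = exp(−0.00011 × 2500) = 0.759572
R(pressure transmitter) = exp(−0.000020 × 2500) = 0.951229
R(logic solver) = exp(−0.0000055 × 2500) = 0.986344
Parallel (solenoid valve and pressure transmitter): 1 − (1 − 0.759572)(1 − 0.951229) = 0.988274
Series ([0.988274] and logic solver): 0.988274 × 0.986344 = 0.9748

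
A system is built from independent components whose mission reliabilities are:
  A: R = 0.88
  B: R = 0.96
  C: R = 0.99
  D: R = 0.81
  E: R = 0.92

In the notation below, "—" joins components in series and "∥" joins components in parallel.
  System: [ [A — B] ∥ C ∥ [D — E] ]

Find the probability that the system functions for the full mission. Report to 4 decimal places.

Series (A and B): 0.880000 × 0.960000 = 0.844800
Series (D and E): 0.810000 × 0.920000 = 0.745200
Parallel ([0.844800], C, and [0.745200]): 1 − (1 − 0.844800)(1 − 0.990000)(1 − 0.745200) = 0.9996

0.9996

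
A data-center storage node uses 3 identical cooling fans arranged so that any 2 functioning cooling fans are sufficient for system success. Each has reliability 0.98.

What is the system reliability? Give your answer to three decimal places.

R = Σ_{i=2}^{3} C(3,i) p^i (1−p)^{3−i} with p = 0.98
C(3,2)·0.98^2·0.02^1 = 0.05762
C(3,3)·0.98^3·0.02^0 = 0.94119
Sum = 0.999

0.999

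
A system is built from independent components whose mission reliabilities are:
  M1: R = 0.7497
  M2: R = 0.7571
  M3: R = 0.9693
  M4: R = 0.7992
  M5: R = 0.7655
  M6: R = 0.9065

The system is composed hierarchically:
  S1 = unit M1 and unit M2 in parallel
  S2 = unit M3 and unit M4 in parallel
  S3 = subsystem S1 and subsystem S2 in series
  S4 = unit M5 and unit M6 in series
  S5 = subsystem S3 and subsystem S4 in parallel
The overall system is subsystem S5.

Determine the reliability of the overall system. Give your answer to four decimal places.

0.9796

Parallel (M1 and M2): 1 − (1 − 0.749700)(1 − 0.757100) = 0.939202
Parallel (M3 and M4): 1 − (1 − 0.969300)(1 − 0.799200) = 0.993835
Series ([0.939202] and [0.993835]): 0.939202 × 0.993835 = 0.933412
Series (M5 and M6): 0.765500 × 0.906500 = 0.693926
Parallel ([0.933412] and [0.693926]): 1 − (1 − 0.933412)(1 − 0.693926) = 0.9796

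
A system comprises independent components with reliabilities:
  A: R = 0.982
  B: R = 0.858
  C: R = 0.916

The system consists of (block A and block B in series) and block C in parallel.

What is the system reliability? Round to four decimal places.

Series (A and B): 0.982000 × 0.858000 = 0.842556
Parallel ([0.842556] and C): 1 − (1 − 0.842556)(1 − 0.916000) = 0.9868

0.9868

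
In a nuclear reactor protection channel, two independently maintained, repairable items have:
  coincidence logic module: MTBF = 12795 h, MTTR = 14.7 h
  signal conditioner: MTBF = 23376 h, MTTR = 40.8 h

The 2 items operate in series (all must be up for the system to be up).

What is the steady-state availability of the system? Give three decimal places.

A(coincidence logic module) = MTBF/(MTBF+MTTR) = 12795/(12795+14.7) = 0.998852
A(signal conditioner) = MTBF/(MTBF+MTTR) = 23376/(23376+40.8) = 0.998258
Series availability: 0.998852 × 0.998258 = 0.997

0.997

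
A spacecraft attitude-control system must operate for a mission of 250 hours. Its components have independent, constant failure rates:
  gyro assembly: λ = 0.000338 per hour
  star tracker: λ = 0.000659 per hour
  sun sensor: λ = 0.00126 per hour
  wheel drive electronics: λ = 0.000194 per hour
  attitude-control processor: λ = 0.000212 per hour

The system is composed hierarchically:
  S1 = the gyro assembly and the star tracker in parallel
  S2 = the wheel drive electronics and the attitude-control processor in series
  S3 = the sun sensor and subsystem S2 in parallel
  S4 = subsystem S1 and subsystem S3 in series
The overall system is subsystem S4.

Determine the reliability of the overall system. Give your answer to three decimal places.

R(gyro assembly) = exp(−0.000338 × 250) = 0.91897
R(star tracker) = exp(−0.000659 × 250) = 0.84811
R(sun sensor) = exp(−0.00126 × 250) = 0.72979
R(wheel drive electronics) = exp(−0.000194 × 250) = 0.95266
R(attitude-control processor) = exp(−0.000212 × 250) = 0.94838
Parallel (gyro assembly and star tracker): 1 − (1 − 0.91897)(1 − 0.84811) = 0.98769
Series (wheel drive electronics and attitude-control processor): 0.95266 × 0.94838 = 0.90348
Parallel (sun sensor and [0.90348]): 1 − (1 − 0.72979)(1 − 0.90348) = 0.97392
Series ([0.98769] and [0.97392]): 0.98769 × 0.97392 = 0.962

0.962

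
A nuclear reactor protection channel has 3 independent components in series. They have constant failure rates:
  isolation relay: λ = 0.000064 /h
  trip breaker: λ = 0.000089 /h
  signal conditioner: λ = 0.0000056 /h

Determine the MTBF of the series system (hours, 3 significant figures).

6310

Series of exponential components: λ_sys = Σ λ_i
λ_sys = 0.000064 + 0.000089 + 0.0000056 = 1.5860e-04 /h
MTBF = 1 / λ_sys = 6310 h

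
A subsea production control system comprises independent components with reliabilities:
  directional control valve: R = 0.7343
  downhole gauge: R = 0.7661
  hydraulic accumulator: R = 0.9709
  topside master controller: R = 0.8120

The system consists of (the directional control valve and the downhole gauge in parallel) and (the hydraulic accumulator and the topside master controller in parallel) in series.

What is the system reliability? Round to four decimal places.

0.9327

Parallel (directional control valve and downhole gauge): 1 − (1 − 0.734300)(1 − 0.766100) = 0.937853
Parallel (hydraulic accumulator and topside master controller): 1 − (1 − 0.970900)(1 − 0.812000) = 0.994529
Series ([0.937853] and [0.994529]): 0.937853 × 0.994529 = 0.9327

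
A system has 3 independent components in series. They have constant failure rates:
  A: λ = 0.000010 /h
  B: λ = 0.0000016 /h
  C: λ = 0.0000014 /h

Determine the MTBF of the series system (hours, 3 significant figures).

76900

Series of exponential components: λ_sys = Σ λ_i
λ_sys = 0.000010 + 0.0000016 + 0.0000014 = 1.3000e-05 /h
MTBF = 1 / λ_sys = 76900 h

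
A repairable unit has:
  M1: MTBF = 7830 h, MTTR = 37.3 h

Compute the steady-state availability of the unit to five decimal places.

0.99526

A(M1) = MTBF/(MTBF+MTTR) = 7830/(7830+37.3) = 0.99526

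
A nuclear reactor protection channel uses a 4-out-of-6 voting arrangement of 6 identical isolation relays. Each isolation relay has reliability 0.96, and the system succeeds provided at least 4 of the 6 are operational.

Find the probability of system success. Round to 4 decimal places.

R = Σ_{i=4}^{6} C(6,i) p^i (1−p)^{6−i} with p = 0.96
C(6,4)·0.96^4·0.04^2 = 0.020384
C(6,5)·0.96^5·0.04^1 = 0.195689
C(6,6)·0.96^6·0.04^0 = 0.782758
Sum = 0.9988

0.9988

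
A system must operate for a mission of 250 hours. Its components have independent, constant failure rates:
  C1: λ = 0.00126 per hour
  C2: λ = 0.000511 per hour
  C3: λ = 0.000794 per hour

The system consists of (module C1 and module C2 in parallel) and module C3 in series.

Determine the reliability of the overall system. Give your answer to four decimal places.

0.7934

R(C1) = exp(−0.00126 × 250) = 0.729789
R(C2) = exp(−0.000511 × 250) = 0.880073
R(C3) = exp(−0.000794 × 250) = 0.819960
Parallel (C1 and C2): 1 − (1 − 0.729789)(1 − 0.880073) = 0.967594
Series ([0.967594] and C3): 0.967594 × 0.819960 = 0.7934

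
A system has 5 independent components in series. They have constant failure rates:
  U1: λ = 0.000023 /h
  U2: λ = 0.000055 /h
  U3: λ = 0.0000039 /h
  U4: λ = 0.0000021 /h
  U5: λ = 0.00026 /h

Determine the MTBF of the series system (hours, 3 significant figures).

Series of exponential components: λ_sys = Σ λ_i
λ_sys = 0.000023 + 0.000055 + 0.0000039 + 0.0000021 + 0.00026 = 3.4400e-04 /h
MTBF = 1 / λ_sys = 2910 h

2910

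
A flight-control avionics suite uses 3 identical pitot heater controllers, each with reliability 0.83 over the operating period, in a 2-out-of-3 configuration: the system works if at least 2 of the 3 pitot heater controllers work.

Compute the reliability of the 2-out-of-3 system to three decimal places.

0.923

R = Σ_{i=2}^{3} C(3,i) p^i (1−p)^{3−i} with p = 0.83
C(3,2)·0.83^2·0.17^1 = 0.35134
C(3,3)·0.83^3·0.17^0 = 0.57179
Sum = 0.923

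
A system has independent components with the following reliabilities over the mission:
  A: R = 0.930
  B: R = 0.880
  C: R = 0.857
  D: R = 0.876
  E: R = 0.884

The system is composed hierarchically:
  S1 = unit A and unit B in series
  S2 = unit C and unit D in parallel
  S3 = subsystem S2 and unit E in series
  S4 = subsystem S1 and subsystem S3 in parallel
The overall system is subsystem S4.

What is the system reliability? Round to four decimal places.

0.9761

Series (A and B): 0.930000 × 0.880000 = 0.818400
Parallel (C and D): 1 − (1 − 0.857000)(1 − 0.876000) = 0.982268
Series ([0.982268] and E): 0.982268 × 0.884000 = 0.868325
Parallel ([0.818400] and [0.868325]): 1 − (1 − 0.818400)(1 − 0.868325) = 0.9761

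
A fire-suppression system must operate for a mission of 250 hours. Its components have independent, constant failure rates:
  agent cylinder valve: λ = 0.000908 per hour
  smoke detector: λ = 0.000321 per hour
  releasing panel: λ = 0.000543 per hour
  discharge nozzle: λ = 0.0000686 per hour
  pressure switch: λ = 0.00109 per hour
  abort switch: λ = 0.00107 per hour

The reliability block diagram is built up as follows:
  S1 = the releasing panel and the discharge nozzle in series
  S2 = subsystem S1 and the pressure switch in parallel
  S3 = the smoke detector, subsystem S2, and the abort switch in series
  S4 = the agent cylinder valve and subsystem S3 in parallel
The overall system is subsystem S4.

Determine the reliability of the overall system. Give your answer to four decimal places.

R(agent cylinder valve) = exp(−0.000908 × 250) = 0.796921
R(smoke detector) = exp(−0.000321 × 250) = 0.922886
R(releasing panel) = exp(−0.000543 × 250) = 0.873061
R(discharge nozzle) = exp(−0.0000686 × 250) = 0.982996
R(pressure switch) = exp(−0.00109 × 250) = 0.761473
R(abort switch) = exp(−0.00107 × 250) = 0.765290
Series (releasing panel and discharge nozzle): 0.873061 × 0.982996 = 0.858215
Parallel ([0.858215] and pressure switch): 1 − (1 − 0.858215)(1 − 0.761473) = 0.966180
Series (smoke detector, [0.966180], and abort switch): 0.922886 × 0.966180 × 0.765290 = 0.682389
Parallel (agent cylinder valve and [0.682389]): 1 − (1 − 0.796921)(1 − 0.682389) = 0.9355

0.9355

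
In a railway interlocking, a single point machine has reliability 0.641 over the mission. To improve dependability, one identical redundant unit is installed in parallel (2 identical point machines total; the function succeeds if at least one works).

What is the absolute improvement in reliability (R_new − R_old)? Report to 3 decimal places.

R_before = 0.641
R_after = 1 − (1 − 0.641)^2 = 0.871
ΔR = 0.871 − 0.641 = 0.230

0.230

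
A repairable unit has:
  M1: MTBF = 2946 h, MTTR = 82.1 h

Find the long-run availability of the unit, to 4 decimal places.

A(M1) = MTBF/(MTBF+MTTR) = 2946/(2946+82.1) = 0.9729

0.9729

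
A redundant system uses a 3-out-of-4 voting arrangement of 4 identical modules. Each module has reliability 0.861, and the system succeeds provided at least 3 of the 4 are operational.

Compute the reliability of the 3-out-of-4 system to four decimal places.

R = Σ_{i=3}^{4} C(4,i) p^i (1−p)^{4−i} with p = 0.861
C(4,3)·0.861^3·0.139^1 = 0.354882
C(4,4)·0.861^4·0.139^0 = 0.549557
Sum = 0.9044

0.9044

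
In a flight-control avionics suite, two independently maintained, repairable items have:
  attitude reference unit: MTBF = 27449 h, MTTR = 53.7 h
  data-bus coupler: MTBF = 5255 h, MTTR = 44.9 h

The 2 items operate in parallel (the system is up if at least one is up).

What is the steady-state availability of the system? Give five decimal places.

A(attitude reference unit) = MTBF/(MTBF+MTTR) = 27449/(27449+53.7) = 0.998047
A(data-bus coupler) = MTBF/(MTBF+MTTR) = 5255/(5255+44.9) = 0.991528
Parallel availability: 1 − (1 − 0.998047)(1 − 0.991528) = 0.99998

0.99998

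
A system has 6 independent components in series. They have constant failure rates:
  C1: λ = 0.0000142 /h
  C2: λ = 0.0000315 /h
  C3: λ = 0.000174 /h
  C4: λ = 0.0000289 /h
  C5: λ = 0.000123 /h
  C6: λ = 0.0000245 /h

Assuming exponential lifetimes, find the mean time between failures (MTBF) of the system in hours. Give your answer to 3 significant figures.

Series of exponential components: λ_sys = Σ λ_i
λ_sys = 0.0000142 + 0.0000315 + 0.000174 + 0.0000289 + 0.000123 + 0.0000245 = 3.9610e-04 /h
MTBF = 1 / λ_sys = 2520 h

2520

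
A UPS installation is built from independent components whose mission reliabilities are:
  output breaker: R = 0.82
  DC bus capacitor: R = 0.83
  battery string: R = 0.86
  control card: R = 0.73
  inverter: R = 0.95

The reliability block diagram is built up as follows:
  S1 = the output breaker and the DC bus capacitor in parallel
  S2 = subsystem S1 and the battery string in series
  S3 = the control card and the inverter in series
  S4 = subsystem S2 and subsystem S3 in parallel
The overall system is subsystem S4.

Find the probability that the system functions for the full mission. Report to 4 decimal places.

Parallel (output breaker and DC bus capacitor): 1 − (1 − 0.820000)(1 − 0.830000) = 0.969400
Series ([0.969400] and battery string): 0.969400 × 0.860000 = 0.833684
Series (control card and inverter): 0.730000 × 0.950000 = 0.693500
Parallel ([0.833684] and [0.693500]): 1 − (1 − 0.833684)(1 − 0.693500) = 0.9490

0.9490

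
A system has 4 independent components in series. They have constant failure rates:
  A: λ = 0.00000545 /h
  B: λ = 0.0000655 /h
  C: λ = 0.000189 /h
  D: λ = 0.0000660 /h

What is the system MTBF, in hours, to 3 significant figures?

3070

Series of exponential components: λ_sys = Σ λ_i
λ_sys = 0.00000545 + 0.0000655 + 0.000189 + 0.0000660 = 3.2595e-04 /h
MTBF = 1 / λ_sys = 3070 h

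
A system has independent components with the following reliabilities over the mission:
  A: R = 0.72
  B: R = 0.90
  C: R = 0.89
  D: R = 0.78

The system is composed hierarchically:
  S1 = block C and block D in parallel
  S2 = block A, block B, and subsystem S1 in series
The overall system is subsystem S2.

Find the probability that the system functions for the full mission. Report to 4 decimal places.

Parallel (C and D): 1 − (1 − 0.890000)(1 − 0.780000) = 0.975800
Series (A, B, and [0.975800]): 0.720000 × 0.900000 × 0.975800 = 0.6323

0.6323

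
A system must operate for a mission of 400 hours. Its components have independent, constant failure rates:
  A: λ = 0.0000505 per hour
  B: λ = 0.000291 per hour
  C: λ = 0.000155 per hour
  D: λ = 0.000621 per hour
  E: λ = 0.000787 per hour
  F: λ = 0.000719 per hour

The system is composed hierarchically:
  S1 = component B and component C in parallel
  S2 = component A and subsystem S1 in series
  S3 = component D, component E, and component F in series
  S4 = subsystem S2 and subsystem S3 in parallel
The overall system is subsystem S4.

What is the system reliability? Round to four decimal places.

0.9848

R(A) = exp(−0.0000505 × 400) = 0.980003
R(B) = exp(−0.000291 × 400) = 0.890119
R(C) = exp(−0.000155 × 400) = 0.939883
R(D) = exp(−0.000621 × 400) = 0.780048
R(E) = exp(−0.000787 × 400) = 0.729935
R(F) = exp(−0.000719 × 400) = 0.750062
Parallel (B and C): 1 − (1 − 0.890119)(1 − 0.939883) = 0.993394
Series (A and [0.993394]): 0.980003 × 0.993394 = 0.973529
Series (D, E, and F): 0.780048 × 0.729935 × 0.750062 = 0.427074
Parallel ([0.973529] and [0.427074]): 1 − (1 − 0.973529)(1 − 0.427074) = 0.9848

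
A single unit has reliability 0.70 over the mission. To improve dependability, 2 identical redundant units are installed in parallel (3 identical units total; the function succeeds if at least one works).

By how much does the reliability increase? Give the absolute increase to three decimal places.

R_before = 0.70
R_after = 1 − (1 − 0.70)^3 = 0.973
ΔR = 0.973 − 0.70 = 0.273

0.273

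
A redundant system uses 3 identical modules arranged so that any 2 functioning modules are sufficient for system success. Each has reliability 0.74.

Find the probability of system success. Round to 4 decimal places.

0.8324

R = Σ_{i=2}^{3} C(3,i) p^i (1−p)^{3−i} with p = 0.74
C(3,2)·0.74^2·0.26^1 = 0.427128
C(3,3)·0.74^3·0.26^0 = 0.405224
Sum = 0.8324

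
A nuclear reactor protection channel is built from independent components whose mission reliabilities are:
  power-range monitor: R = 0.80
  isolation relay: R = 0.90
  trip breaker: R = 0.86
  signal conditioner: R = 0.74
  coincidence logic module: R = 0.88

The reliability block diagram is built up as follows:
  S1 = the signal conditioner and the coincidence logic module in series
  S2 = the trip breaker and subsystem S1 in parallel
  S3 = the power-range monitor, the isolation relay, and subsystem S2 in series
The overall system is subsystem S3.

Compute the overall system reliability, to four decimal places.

0.6848

Series (signal conditioner and coincidence logic module): 0.740000 × 0.880000 = 0.651200
Parallel (trip breaker and [0.651200]): 1 − (1 − 0.860000)(1 − 0.651200) = 0.951168
Series (power-range monitor, isolation relay, and [0.951168]): 0.800000 × 0.900000 × 0.951168 = 0.6848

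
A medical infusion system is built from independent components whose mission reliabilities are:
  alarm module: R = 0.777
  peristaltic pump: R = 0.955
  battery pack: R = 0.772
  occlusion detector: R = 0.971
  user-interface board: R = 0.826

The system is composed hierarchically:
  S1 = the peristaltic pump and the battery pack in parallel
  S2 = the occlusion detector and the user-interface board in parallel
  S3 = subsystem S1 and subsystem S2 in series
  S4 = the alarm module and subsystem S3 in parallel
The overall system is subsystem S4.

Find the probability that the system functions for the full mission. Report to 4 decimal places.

Parallel (peristaltic pump and battery pack): 1 − (1 − 0.955000)(1 − 0.772000) = 0.989740
Parallel (occlusion detector and user-interface board): 1 − (1 − 0.971000)(1 − 0.826000) = 0.994954
Series ([0.989740] and [0.994954]): 0.989740 × 0.994954 = 0.984746
Parallel (alarm module and [0.984746]): 1 − (1 − 0.777000)(1 − 0.984746) = 0.9966

0.9966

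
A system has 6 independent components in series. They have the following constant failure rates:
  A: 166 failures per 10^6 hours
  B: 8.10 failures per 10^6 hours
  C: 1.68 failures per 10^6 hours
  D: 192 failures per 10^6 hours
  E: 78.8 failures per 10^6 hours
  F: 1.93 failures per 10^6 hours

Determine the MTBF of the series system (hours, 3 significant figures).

2230

Series of exponential components: λ_sys = Σ λ_i
λ_sys = 0.000166 + 0.00000810 + 0.00000168 + 0.000192 + 0.0000788 + 0.00000193 = 4.4851e-04 /h
MTBF = 1 / λ_sys = 2230 h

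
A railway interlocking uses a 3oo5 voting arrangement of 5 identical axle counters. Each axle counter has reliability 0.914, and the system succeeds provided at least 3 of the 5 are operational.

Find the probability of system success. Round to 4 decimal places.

0.9944

R = Σ_{i=3}^{5} C(5,i) p^i (1−p)^{5−i} with p = 0.914
C(5,3)·0.914^3·0.086^2 = 0.056472
C(5,4)·0.914^4·0.086^1 = 0.300091
C(5,5)·0.914^5·0.086^0 = 0.637868
Sum = 0.9944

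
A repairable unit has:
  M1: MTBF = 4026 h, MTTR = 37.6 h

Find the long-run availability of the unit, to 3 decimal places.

A(M1) = MTBF/(MTBF+MTTR) = 4026/(4026+37.6) = 0.991

0.991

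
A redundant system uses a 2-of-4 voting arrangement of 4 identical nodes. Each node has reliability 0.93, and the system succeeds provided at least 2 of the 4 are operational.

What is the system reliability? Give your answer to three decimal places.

0.999

R = Σ_{i=2}^{4} C(4,i) p^i (1−p)^{4−i} with p = 0.93
C(4,2)·0.93^2·0.07^2 = 0.02543
C(4,3)·0.93^3·0.07^1 = 0.22522
C(4,4)·0.93^4·0.07^0 = 0.74805
Sum = 0.999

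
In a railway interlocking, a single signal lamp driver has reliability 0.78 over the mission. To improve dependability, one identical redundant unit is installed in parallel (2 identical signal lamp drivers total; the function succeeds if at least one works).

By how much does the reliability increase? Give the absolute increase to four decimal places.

0.1716

R_before = 0.78
R_after = 1 − (1 − 0.78)^2 = 0.9516
ΔR = 0.9516 − 0.78 = 0.1716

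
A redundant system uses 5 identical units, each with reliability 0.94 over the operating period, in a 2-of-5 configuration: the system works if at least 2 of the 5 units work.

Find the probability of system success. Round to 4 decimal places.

0.9999

R = Σ_{i=2}^{5} C(5,i) p^i (1−p)^{5−i} with p = 0.94
C(5,2)·0.94^2·0.06^3 = 0.001909
C(5,3)·0.94^3·0.06^2 = 0.029901
C(5,4)·0.94^4·0.06^1 = 0.234225
C(5,5)·0.94^5·0.06^0 = 0.733904
Sum = 0.9999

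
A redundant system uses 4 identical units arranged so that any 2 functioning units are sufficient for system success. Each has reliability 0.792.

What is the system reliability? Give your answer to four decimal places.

0.9696

R = Σ_{i=2}^{4} C(4,i) p^i (1−p)^{4−i} with p = 0.792
C(4,2)·0.792^2·0.208^2 = 0.162828
C(4,3)·0.792^3·0.208^1 = 0.413332
C(4,4)·0.792^4·0.208^0 = 0.393460
Sum = 0.9696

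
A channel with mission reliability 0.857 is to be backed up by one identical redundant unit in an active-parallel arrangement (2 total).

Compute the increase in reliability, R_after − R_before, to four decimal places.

0.1226

R_before = 0.857
R_after = 1 − (1 − 0.857)^2 = 0.9796
ΔR = 0.9796 − 0.857 = 0.1226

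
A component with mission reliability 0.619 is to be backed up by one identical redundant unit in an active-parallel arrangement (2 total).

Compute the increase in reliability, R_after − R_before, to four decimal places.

0.2358

R_before = 0.619
R_after = 1 − (1 − 0.619)^2 = 0.8548
ΔR = 0.8548 − 0.619 = 0.2358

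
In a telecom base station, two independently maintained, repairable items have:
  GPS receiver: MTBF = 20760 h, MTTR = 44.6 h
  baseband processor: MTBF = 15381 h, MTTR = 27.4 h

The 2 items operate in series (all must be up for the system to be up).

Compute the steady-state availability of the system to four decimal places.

A(GPS receiver) = MTBF/(MTBF+MTTR) = 20760/(20760+44.6) = 0.997856
A(baseband processor) = MTBF/(MTBF+MTTR) = 15381/(15381+27.4) = 0.998222
Series availability: 0.997856 × 0.998222 = 0.9961

0.9961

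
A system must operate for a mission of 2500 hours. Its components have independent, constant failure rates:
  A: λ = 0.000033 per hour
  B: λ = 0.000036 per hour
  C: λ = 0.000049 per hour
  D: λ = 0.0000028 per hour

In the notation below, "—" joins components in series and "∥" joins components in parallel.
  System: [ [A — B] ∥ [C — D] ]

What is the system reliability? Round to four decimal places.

R(A) = exp(−0.000033 × 2500) = 0.920811
R(B) = exp(−0.000036 × 2500) = 0.913931
R(C) = exp(−0.000049 × 2500) = 0.884706
R(D) = exp(−0.0000028 × 2500) = 0.993024
Series (A and B): 0.920811 × 0.913931 = 0.841558
Series (C and D): 0.884706 × 0.993024 = 0.878534
Parallel ([0.841558] and [0.878534]): 1 − (1 − 0.841558)(1 − 0.878534) = 0.9808

0.9808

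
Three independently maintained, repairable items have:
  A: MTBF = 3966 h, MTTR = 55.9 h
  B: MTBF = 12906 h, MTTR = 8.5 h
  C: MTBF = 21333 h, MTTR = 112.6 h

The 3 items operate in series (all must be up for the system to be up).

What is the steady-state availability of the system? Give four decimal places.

A(A) = MTBF/(MTBF+MTTR) = 3966/(3966+55.9) = 0.986101
A(B) = MTBF/(MTBF+MTTR) = 12906/(12906+8.5) = 0.999342
A(C) = MTBF/(MTBF+MTTR) = 21333/(21333+112.6) = 0.994750
Series availability: 0.986101 × 0.999342 × 0.994750 = 0.9803

0.9803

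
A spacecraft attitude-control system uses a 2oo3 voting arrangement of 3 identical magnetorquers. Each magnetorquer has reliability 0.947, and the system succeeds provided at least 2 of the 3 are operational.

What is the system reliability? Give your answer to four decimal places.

0.9919

R = Σ_{i=2}^{3} C(3,i) p^i (1−p)^{3−i} with p = 0.947
C(3,2)·0.947^2·0.053^1 = 0.142593
C(3,3)·0.947^3·0.053^0 = 0.849278
Sum = 0.9919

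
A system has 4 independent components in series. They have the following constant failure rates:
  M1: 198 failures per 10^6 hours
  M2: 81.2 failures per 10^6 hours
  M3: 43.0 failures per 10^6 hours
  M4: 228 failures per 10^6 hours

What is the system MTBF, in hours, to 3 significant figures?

1820

Series of exponential components: λ_sys = Σ λ_i
λ_sys = 0.000198 + 0.0000812 + 0.0000430 + 0.000228 = 5.5020e-04 /h
MTBF = 1 / λ_sys = 1820 h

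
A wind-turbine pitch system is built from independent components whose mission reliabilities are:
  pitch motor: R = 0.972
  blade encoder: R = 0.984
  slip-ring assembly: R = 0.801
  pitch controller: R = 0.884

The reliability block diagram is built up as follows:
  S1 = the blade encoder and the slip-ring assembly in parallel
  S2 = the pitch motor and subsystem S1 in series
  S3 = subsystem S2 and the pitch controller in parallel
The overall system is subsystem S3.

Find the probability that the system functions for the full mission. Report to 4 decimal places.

Parallel (blade encoder and slip-ring assembly): 1 − (1 − 0.984000)(1 − 0.801000) = 0.996816
Series (pitch motor and [0.996816]): 0.972000 × 0.996816 = 0.968905
Parallel ([0.968905] and pitch controller): 1 − (1 − 0.968905)(1 − 0.884000) = 0.9964

0.9964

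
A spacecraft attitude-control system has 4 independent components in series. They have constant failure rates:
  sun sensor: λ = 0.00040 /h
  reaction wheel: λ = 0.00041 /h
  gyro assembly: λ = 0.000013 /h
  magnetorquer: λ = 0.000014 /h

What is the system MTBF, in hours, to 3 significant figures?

Series of exponential components: λ_sys = Σ λ_i
λ_sys = 0.00040 + 0.00041 + 0.000013 + 0.000014 = 8.3700e-04 /h
MTBF = 1 / λ_sys = 1190 h

1190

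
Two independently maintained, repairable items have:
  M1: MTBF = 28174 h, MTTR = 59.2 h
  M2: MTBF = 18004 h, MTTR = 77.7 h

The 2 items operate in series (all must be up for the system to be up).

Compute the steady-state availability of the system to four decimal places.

0.9936

A(M1) = MTBF/(MTBF+MTTR) = 28174/(28174+59.2) = 0.997903
A(M2) = MTBF/(MTBF+MTTR) = 18004/(18004+77.7) = 0.995703
Series availability: 0.997903 × 0.995703 = 0.9936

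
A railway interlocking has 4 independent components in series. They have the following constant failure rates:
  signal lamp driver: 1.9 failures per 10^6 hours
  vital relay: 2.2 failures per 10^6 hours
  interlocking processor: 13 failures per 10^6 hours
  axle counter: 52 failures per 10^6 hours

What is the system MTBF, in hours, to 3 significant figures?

Series of exponential components: λ_sys = Σ λ_i
λ_sys = 0.0000019 + 0.0000022 + 0.000013 + 0.000052 = 6.9100e-05 /h
MTBF = 1 / λ_sys = 14500 h

14500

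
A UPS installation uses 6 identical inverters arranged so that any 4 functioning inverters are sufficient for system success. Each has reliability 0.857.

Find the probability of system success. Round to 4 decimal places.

R = Σ_{i=4}^{6} C(6,i) p^i (1−p)^{6−i} with p = 0.857
C(6,4)·0.857^4·0.143^2 = 0.165458
C(6,5)·0.857^5·0.143^1 = 0.396635
C(6,6)·0.857^6·0.143^0 = 0.396173
Sum = 0.9583

0.9583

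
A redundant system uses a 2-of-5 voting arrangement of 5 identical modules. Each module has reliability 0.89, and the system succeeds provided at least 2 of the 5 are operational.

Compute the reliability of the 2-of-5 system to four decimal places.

0.9993

R = Σ_{i=2}^{5} C(5,i) p^i (1−p)^{5−i} with p = 0.89
C(5,2)·0.89^2·0.11^3 = 0.010543
C(5,3)·0.89^3·0.11^2 = 0.085301
C(5,4)·0.89^4·0.11^1 = 0.345082
C(5,5)·0.89^5·0.11^0 = 0.558406
Sum = 0.9993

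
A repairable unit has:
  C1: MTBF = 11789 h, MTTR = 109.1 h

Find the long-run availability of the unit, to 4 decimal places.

A(C1) = MTBF/(MTBF+MTTR) = 11789/(11789+109.1) = 0.9908

0.9908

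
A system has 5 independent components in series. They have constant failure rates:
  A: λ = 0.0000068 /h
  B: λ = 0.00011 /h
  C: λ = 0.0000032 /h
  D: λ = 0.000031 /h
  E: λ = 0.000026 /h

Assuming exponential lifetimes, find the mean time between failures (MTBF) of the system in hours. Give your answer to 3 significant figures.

Series of exponential components: λ_sys = Σ λ_i
λ_sys = 0.0000068 + 0.00011 + 0.0000032 + 0.000031 + 0.000026 = 1.7700e-04 /h
MTBF = 1 / λ_sys = 5650 h

5650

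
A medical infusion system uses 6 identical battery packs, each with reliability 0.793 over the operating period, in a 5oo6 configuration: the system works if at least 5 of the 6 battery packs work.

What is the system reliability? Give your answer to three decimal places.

R = Σ_{i=5}^{6} C(6,i) p^i (1−p)^{6−i} with p = 0.793
C(6,5)·0.793^5·0.207^1 = 0.38948
C(6,6)·0.793^6·0.207^0 = 0.24868
Sum = 0.638

0.638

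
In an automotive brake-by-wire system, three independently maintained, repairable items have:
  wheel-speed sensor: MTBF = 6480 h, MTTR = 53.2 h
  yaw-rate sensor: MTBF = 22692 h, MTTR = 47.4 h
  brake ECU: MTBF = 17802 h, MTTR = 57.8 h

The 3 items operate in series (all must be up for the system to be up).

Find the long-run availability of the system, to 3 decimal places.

A(wheel-speed sensor) = MTBF/(MTBF+MTTR) = 6480/(6480+53.2) = 0.991857
A(yaw-rate sensor) = MTBF/(MTBF+MTTR) = 22692/(22692+47.4) = 0.997916
A(brake ECU) = MTBF/(MTBF+MTTR) = 17802/(17802+57.8) = 0.996764
Series availability: 0.991857 × 0.997916 × 0.996764 = 0.987

0.987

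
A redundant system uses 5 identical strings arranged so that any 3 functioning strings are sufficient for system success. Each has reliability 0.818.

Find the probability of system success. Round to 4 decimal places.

0.9550

R = Σ_{i=3}^{5} C(5,i) p^i (1−p)^{5−i} with p = 0.818
C(5,3)·0.818^3·0.182^2 = 0.181302
C(5,4)·0.818^4·0.182^1 = 0.407432
C(5,5)·0.818^5·0.182^0 = 0.366241
Sum = 0.9550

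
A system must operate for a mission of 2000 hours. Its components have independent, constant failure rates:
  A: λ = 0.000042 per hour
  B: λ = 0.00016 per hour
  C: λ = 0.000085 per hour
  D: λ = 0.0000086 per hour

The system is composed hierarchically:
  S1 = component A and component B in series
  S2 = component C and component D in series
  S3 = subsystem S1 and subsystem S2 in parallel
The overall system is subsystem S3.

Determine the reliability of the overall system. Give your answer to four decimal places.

0.9433

R(A) = exp(−0.000042 × 2000) = 0.919431
R(B) = exp(−0.00016 × 2000) = 0.726149
R(C) = exp(−0.000085 × 2000) = 0.843665
R(D) = exp(−0.0000086 × 2000) = 0.982947
Series (A and B): 0.919431 × 0.726149 = 0.667644
Series (C and D): 0.843665 × 0.982947 = 0.829278
Parallel ([0.667644] and [0.829278]): 1 − (1 − 0.667644)(1 − 0.829278) = 0.9433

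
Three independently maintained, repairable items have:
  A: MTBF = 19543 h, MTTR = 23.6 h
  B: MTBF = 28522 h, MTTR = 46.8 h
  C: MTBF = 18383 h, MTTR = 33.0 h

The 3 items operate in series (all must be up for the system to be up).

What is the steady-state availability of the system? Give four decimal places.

0.9954

A(A) = MTBF/(MTBF+MTTR) = 19543/(19543+23.6) = 0.998794
A(B) = MTBF/(MTBF+MTTR) = 28522/(28522+46.8) = 0.998362
A(C) = MTBF/(MTBF+MTTR) = 18383/(18383+33.0) = 0.998208
Series availability: 0.998794 × 0.998362 × 0.998208 = 0.9954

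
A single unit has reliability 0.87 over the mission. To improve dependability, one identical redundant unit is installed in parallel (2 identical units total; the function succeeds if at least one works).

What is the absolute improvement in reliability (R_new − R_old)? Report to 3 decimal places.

R_before = 0.87
R_after = 1 − (1 − 0.87)^2 = 0.983
ΔR = 0.983 − 0.87 = 0.113

0.113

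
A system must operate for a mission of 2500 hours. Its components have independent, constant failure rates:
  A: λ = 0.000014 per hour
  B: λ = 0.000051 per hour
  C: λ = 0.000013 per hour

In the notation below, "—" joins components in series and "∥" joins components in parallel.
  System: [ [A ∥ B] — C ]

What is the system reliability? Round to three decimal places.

0.964

R(A) = exp(−0.000014 × 2500) = 0.96561
R(B) = exp(−0.000051 × 2500) = 0.88029
R(C) = exp(−0.000013 × 2500) = 0.96802
Parallel (A and B): 1 − (1 − 0.96561)(1 − 0.88029) = 0.99588
Series ([0.99588] and C): 0.99588 × 0.96802 = 0.964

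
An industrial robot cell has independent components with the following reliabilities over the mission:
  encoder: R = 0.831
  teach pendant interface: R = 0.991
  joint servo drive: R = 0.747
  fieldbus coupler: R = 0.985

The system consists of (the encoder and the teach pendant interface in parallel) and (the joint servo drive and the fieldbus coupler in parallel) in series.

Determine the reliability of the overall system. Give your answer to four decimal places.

Parallel (encoder and teach pendant interface): 1 − (1 − 0.831000)(1 − 0.991000) = 0.998479
Parallel (joint servo drive and fieldbus coupler): 1 − (1 − 0.747000)(1 − 0.985000) = 0.996205
Series ([0.998479] and [0.996205]): 0.998479 × 0.996205 = 0.9947

0.9947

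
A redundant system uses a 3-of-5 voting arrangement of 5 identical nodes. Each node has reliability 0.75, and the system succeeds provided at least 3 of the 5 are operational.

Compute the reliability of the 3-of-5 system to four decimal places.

0.8965

R = Σ_{i=3}^{5} C(5,i) p^i (1−p)^{5−i} with p = 0.75
C(5,3)·0.75^3·0.25^2 = 0.263672
C(5,4)·0.75^4·0.25^1 = 0.395508
C(5,5)·0.75^5·0.25^0 = 0.237305
Sum = 0.8965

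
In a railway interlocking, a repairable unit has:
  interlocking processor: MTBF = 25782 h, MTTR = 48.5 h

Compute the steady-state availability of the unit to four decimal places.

0.9981

A(interlocking processor) = MTBF/(MTBF+MTTR) = 25782/(25782+48.5) = 0.9981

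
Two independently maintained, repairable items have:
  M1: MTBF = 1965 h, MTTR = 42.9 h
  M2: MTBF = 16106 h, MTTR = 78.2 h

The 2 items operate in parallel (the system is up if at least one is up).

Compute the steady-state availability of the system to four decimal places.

0.9999

A(M1) = MTBF/(MTBF+MTTR) = 1965/(1965+42.9) = 0.978634
A(M2) = MTBF/(MTBF+MTTR) = 16106/(16106+78.2) = 0.995168
Parallel availability: 1 − (1 − 0.978634)(1 − 0.995168) = 0.9999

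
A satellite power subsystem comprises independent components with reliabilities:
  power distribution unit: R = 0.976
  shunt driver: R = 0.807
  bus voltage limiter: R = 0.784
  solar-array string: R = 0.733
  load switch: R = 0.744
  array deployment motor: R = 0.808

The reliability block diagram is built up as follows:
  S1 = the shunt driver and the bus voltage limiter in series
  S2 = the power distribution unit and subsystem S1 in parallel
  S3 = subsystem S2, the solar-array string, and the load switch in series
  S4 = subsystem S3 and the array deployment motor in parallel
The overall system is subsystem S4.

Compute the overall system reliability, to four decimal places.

0.9118

Series (shunt driver and bus voltage limiter): 0.807000 × 0.784000 = 0.632688
Parallel (power distribution unit and [0.632688]): 1 − (1 − 0.976000)(1 − 0.632688) = 0.991185
Series ([0.991185], solar-array string, and load switch): 0.991185 × 0.733000 × 0.744000 = 0.540545
Parallel ([0.540545] and array deployment motor): 1 − (1 − 0.540545)(1 − 0.808000) = 0.9118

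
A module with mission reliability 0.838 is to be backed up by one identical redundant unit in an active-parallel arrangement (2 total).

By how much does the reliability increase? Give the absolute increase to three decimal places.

0.136

R_before = 0.838
R_after = 1 − (1 − 0.838)^2 = 0.974
ΔR = 0.974 − 0.838 = 0.136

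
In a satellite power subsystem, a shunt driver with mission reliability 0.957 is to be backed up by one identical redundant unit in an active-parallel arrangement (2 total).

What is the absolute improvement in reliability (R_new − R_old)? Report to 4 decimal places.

R_before = 0.957
R_after = 1 − (1 − 0.957)^2 = 0.9982
ΔR = 0.9982 − 0.957 = 0.0412

0.0412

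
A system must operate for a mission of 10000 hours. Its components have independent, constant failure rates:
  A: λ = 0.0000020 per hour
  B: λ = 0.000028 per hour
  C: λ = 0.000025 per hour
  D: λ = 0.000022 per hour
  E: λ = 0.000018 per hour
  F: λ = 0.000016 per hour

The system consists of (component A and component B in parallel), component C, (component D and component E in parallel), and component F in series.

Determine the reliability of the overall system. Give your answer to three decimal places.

0.639

R(A) = exp(−0.0000020 × 10000) = 0.98020
R(B) = exp(−0.000028 × 10000) = 0.75578
R(C) = exp(−0.000025 × 10000) = 0.77880
R(D) = exp(−0.000022 × 10000) = 0.80252
R(E) = exp(−0.000018 × 10000) = 0.83527
R(F) = exp(−0.000016 × 10000) = 0.85214
Parallel (A and B): 1 − (1 − 0.98020)(1 − 0.75578) = 0.99516
Parallel (D and E): 1 − (1 − 0.80252)(1 − 0.83527) = 0.96747
Series ([0.99516], C, [0.96747], and F): 0.99516 × 0.77880 × 0.96747 × 0.85214 = 0.639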